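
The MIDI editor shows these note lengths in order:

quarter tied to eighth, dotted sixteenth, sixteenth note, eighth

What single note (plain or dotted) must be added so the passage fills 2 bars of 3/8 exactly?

dotted sixteenth note

2 bars of 3/8 = 24 thirty-second notes.
Express everything in thirty-second notes: quarter tied to eighth (quarter + eighth) = 12; dotted sixteenth = 3; sixteenth note = 2; eighth = 4.
Adding: 12 + 3 + 2 + 4 = 21.
Remaining: 24 − 21 = 3 thirty-second notes, which is a dotted sixteenth note.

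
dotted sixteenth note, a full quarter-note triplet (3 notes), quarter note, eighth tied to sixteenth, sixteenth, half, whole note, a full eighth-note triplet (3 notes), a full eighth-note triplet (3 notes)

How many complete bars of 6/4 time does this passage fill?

One bar of 6/4 = 48 thirty-second notes.
Each duration in thirty-second notes: dotted sixteenth note = 3; a full quarter-note triplet (3 notes) (three triplet quarters span one half) = 16; quarter note = 8; eighth tied to sixteenth (eighth + sixteenth) = 6; sixteenth = 2; half = 16; whole note = 32; a full eighth-note triplet (3 notes) (three triplet eighths span one quarter) = 8; a full eighth-note triplet (3 notes) (three triplet eighths span one quarter) = 8.
Total: 3 + 16 + 8 + 6 + 2 + 16 + 32 + 8 + 8 = 99.
99 ÷ 48 = 2 complete bars with 3 left over.

2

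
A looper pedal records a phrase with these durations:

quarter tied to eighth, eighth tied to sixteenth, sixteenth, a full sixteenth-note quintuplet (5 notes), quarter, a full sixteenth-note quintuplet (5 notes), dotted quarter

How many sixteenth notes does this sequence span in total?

In sixteenth notes: quarter tied to eighth (quarter + eighth) = 6; eighth tied to sixteenth (eighth + sixteenth) = 3; sixteenth = 1; a full sixteenth-note quintuplet (5 notes) (five quintuplet sixteenths span one quarter) = 4; quarter = 4; a full sixteenth-note quintuplet (5 notes) (five quintuplet sixteenths span one quarter) = 4; dotted quarter = 6.
Altogether 6 + 3 + 1 + 4 + 4 + 4 + 6 = 28 sixteenth notes.

28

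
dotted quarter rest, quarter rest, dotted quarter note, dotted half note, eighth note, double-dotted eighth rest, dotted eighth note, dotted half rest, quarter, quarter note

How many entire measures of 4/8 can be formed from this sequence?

7

One bar of 4/8 = 16 thirty-second notes.
Working in thirty-second notes: dotted quarter rest = 12; quarter rest = 8; dotted quarter note = 12; dotted half note = 24; eighth note = 4; double-dotted eighth rest = 7; dotted eighth note = 6; dotted half rest = 24; quarter = 8; quarter note = 8.
Altogether 12 + 8 + 12 + 24 + 4 + 7 + 6 + 24 + 8 + 8 = 113.
113 ÷ 16 = 7 complete bars with 1 left over.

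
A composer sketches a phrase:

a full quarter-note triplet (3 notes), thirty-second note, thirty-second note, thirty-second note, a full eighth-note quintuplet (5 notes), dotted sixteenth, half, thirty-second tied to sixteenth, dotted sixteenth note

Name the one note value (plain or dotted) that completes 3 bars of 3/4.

dotted quarter note

3 bars of 3/4 = 72 thirty-second notes.
Working in thirty-second notes: a full quarter-note triplet (3 notes) (three triplet quarters span one half) = 16; thirty-second note = 1; thirty-second note = 1; thirty-second note = 1; a full eighth-note quintuplet (5 notes) (five quintuplet eighths span one half) = 16; dotted sixteenth = 3; half = 16; thirty-second tied to sixteenth (thirty-second + sixteenth) = 3; dotted sixteenth note = 3.
Total: 16 + 1 + 1 + 1 + 16 + 3 + 16 + 3 + 3 = 60.
Remaining: 72 − 60 = 12 thirty-second notes, which is a dotted quarter note.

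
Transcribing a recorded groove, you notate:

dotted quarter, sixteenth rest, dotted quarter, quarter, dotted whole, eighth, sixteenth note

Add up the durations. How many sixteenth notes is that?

44

Working in sixteenth notes: dotted quarter = 6; sixteenth rest = 1; dotted quarter = 6; quarter = 4; dotted whole = 24; eighth = 2; sixteenth note = 1.
Adding: 6 + 1 + 6 + 4 + 24 + 2 + 1 = 44 sixteenth notes.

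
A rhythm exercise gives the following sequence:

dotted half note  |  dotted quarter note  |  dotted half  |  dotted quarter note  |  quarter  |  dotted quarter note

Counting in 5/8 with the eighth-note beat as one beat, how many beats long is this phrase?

23

One eighth-note beat = 2 sixteenth notes.
Convert each value to sixteenth notes: dotted half note = 12; dotted quarter note = 6; dotted half = 12; dotted quarter note = 6; quarter = 4; dotted quarter note = 6.
Total: 12 + 6 + 12 + 6 + 4 + 6 = 46.
46 ÷ 2 = 23 beats.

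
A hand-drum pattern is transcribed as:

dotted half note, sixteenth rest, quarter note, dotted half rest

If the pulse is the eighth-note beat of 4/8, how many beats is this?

One eighth-note beat = 2 sixteenth notes.
Working in sixteenth notes: dotted half note = 12; sixteenth rest = 1; quarter note = 4; dotted half rest = 12.
Total: 12 + 1 + 4 + 12 = 29.
29 ÷ 2 = 14.5 beats.

14.5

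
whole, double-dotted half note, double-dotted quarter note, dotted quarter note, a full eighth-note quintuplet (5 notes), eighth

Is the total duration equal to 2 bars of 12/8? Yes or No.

No

One bar of 12/8 = 24 sixteenth notes, so 2 bars = 48.
Working in sixteenth notes: whole = 16; double-dotted half note = 14; double-dotted quarter note = 7; dotted quarter note = 6; a full eighth-note quintuplet (5 notes) (five quintuplet eighths span one half) = 8; eighth = 2.
Total: 16 + 14 + 7 + 6 + 8 + 2 = 53.
53 exceeds 48, so the answer is No.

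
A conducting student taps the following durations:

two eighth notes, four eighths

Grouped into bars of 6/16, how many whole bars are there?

One bar of 6/16 = 3 eighth notes.
In eighth notes: eighth note = 1; eighth note = 1; eighth = 1; eighth = 1; eighth = 1; eighth = 1.
Sum: 1 + 1 + 1 + 1 + 1 + 1 = 6.
6 ÷ 3 = 2 complete bars with 0 left over.

2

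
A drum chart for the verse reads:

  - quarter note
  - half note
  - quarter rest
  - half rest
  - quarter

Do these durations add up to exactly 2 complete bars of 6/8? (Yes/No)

One bar of 6/8 = 3 quarter notes, so 2 bars = 6.
In quarter notes: quarter note = 1; half note = 2; quarter rest = 1; half rest = 2; quarter = 1.
Total: 1 + 2 + 1 + 2 + 1 = 7.
7 exceeds 6, so the answer is No.

No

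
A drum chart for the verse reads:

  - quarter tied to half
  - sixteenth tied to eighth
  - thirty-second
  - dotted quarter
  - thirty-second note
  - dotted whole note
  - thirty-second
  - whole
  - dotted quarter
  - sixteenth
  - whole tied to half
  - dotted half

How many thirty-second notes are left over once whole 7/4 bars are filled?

43

One bar of 7/4 = 56 thirty-second notes.
Working in thirty-second notes: quarter tied to half (quarter + half) = 24; sixteenth tied to eighth (sixteenth + eighth) = 6; thirty-second = 1; dotted quarter = 12; thirty-second note = 1; dotted whole note = 48; thirty-second = 1; whole = 32; dotted quarter = 12; sixteenth = 2; whole tied to half (whole + half) = 48; dotted half = 24.
Altogether 24 + 6 + 1 + 12 + 1 + 48 + 1 + 32 + 12 + 2 + 48 + 24 = 211.
211 ÷ 56 = 3 complete bars with 43 thirty-second notes remaining.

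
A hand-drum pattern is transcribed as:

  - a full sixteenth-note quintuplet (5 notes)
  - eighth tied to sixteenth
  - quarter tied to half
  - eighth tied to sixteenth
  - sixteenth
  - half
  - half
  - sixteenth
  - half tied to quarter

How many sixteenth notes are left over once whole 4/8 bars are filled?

4

One bar of 4/8 = 8 sixteenth notes.
Convert each value to sixteenth notes: a full sixteenth-note quintuplet (5 notes) (five quintuplet sixteenths span one quarter) = 4; eighth tied to sixteenth (eighth + sixteenth) = 3; quarter tied to half (quarter + half) = 12; eighth tied to sixteenth (eighth + sixteenth) = 3; sixteenth = 1; half = 8; half = 8; sixteenth = 1; half tied to quarter (half + quarter) = 12.
Total: 4 + 3 + 12 + 3 + 1 + 8 + 8 + 1 + 12 = 52.
52 ÷ 8 = 6 complete bars with 4 sixteenth notes remaining.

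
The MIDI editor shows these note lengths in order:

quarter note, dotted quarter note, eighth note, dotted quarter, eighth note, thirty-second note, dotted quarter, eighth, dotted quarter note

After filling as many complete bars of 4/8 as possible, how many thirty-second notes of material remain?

One bar of 4/8 = 16 thirty-second notes.
Express everything in thirty-second notes: quarter note = 8; dotted quarter note = 12; eighth note = 4; dotted quarter = 12; eighth note = 4; thirty-second note = 1; dotted quarter = 12; eighth = 4; dotted quarter note = 12.
Adding: 8 + 12 + 4 + 12 + 4 + 1 + 12 + 4 + 12 = 69.
69 ÷ 16 = 4 complete bars with 5 thirty-second notes remaining.

5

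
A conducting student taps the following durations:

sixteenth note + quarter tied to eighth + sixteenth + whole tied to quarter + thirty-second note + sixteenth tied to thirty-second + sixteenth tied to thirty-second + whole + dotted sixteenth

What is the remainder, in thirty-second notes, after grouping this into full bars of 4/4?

2

One bar of 4/4 = 32 thirty-second notes.
In thirty-second notes: sixteenth note = 2; quarter tied to eighth (quarter + eighth) = 12; sixteenth = 2; whole tied to quarter (whole + quarter) = 40; thirty-second note = 1; sixteenth tied to thirty-second (sixteenth + thirty-second) = 3; sixteenth tied to thirty-second (sixteenth + thirty-second) = 3; whole = 32; dotted sixteenth = 3.
Sum: 2 + 12 + 2 + 40 + 1 + 3 + 3 + 32 + 3 = 98.
98 ÷ 32 = 3 complete bars with 2 thirty-second notes remaining.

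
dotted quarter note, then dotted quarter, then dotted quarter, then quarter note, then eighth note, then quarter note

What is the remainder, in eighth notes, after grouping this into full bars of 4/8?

2

One bar of 4/8 = 4 eighth notes.
Convert each value to eighth notes: dotted quarter note = 3; dotted quarter = 3; dotted quarter = 3; quarter note = 2; eighth note = 1; quarter note = 2.
Sum: 3 + 3 + 3 + 2 + 1 + 2 = 14.
14 ÷ 4 = 3 complete bars with 2 eighth notes remaining.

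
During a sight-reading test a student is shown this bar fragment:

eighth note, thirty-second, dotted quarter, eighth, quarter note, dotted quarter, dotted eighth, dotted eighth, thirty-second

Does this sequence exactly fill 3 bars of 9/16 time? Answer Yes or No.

Yes

One bar of 9/16 = 18 thirty-second notes, so 3 bars = 54.
Working in thirty-second notes: eighth note = 4; thirty-second = 1; dotted quarter = 12; eighth = 4; quarter note = 8; dotted quarter = 12; dotted eighth = 6; dotted eighth = 6; thirty-second = 1.
Total: 4 + 1 + 12 + 4 + 8 + 12 + 6 + 6 + 1 = 54.
54 equals 54, so the answer is Yes.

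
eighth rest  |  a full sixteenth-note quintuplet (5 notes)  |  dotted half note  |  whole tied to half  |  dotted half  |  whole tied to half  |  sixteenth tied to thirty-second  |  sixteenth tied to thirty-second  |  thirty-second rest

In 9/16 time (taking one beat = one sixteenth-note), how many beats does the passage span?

One sixteenth-note beat = 2 thirty-second notes.
Express everything in thirty-second notes: eighth rest = 4; a full sixteenth-note quintuplet (5 notes) (five quintuplet sixteenths span one quarter) = 8; dotted half note = 24; whole tied to half (whole + half) = 48; dotted half = 24; whole tied to half (whole + half) = 48; sixteenth tied to thirty-second (sixteenth + thirty-second) = 3; sixteenth tied to thirty-second (sixteenth + thirty-second) = 3; thirty-second rest = 1.
Adding: 4 + 8 + 24 + 48 + 24 + 48 + 3 + 3 + 1 = 163.
163 ÷ 2 = 81.5 beats.

81.5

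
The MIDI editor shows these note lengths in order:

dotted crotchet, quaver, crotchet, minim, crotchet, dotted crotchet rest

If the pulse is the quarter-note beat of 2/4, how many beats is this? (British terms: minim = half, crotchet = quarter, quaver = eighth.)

One quarter-note beat = 2 eighth notes.
Convert each value to eighth notes: dotted crotchet = 3; quaver = 1; crotchet = 2; minim = 4; crotchet = 2; dotted crotchet rest = 3.
Sum: 3 + 1 + 2 + 4 + 2 + 3 = 15.
15 ÷ 2 = 7.5 beats.

7.5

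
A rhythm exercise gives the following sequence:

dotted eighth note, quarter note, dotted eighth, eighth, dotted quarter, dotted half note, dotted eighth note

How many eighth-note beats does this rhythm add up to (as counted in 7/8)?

One eighth-note beat = 2 sixteenth notes.
Convert each value to sixteenth notes: dotted eighth note = 3; quarter note = 4; dotted eighth = 3; eighth = 2; dotted quarter = 6; dotted half note = 12; dotted eighth note = 3.
Altogether 3 + 4 + 3 + 2 + 6 + 12 + 3 = 33.
33 ÷ 2 = 16.5 beats.

16.5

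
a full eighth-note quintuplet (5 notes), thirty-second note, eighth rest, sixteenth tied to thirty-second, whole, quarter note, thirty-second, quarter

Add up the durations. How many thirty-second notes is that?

Working in thirty-second notes: a full eighth-note quintuplet (5 notes) (five quintuplet eighths span one half) = 16; thirty-second note = 1; eighth rest = 4; sixteenth tied to thirty-second (sixteenth + thirty-second) = 3; whole = 32; quarter note = 8; thirty-second = 1; quarter = 8.
Sum: 16 + 1 + 4 + 3 + 32 + 8 + 1 + 8 = 73 thirty-second notes.

73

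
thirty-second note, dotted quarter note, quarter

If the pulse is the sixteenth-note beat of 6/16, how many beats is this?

10.5

One sixteenth-note beat = 2 thirty-second notes.
Working in thirty-second notes: thirty-second note = 1; dotted quarter note = 12; quarter = 8.
Total: 1 + 12 + 8 = 21.
21 ÷ 2 = 10.5 beats.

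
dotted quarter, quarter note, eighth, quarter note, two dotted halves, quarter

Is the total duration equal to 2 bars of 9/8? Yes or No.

One bar of 9/8 = 9 eighth notes, so 2 bars = 18.
In eighth notes: dotted quarter = 3; quarter note = 2; eighth = 1; quarter note = 2; dotted half = 6; dotted half = 6; quarter = 2.
Adding: 3 + 2 + 1 + 2 + 6 + 6 + 2 = 22.
22 exceeds 18, so the answer is No.

No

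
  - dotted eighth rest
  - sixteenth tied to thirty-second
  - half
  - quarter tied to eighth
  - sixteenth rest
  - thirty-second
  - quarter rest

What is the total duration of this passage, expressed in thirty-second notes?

Convert each value to thirty-second notes: dotted eighth rest = 6; sixteenth tied to thirty-second (sixteenth + thirty-second) = 3; half = 16; quarter tied to eighth (quarter + eighth) = 12; sixteenth rest = 2; thirty-second = 1; quarter rest = 8.
Altogether 6 + 3 + 16 + 12 + 2 + 1 + 8 = 48 thirty-second notes.

48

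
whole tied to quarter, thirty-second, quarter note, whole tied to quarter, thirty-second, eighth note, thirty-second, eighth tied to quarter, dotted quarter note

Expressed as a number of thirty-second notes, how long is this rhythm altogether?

Each duration in thirty-second notes: whole tied to quarter (whole + quarter) = 40; thirty-second = 1; quarter note = 8; whole tied to quarter (whole + quarter) = 40; thirty-second = 1; eighth note = 4; thirty-second = 1; eighth tied to quarter (eighth + quarter) = 12; dotted quarter note = 12.
Adding: 40 + 1 + 8 + 40 + 1 + 4 + 1 + 12 + 12 = 119 thirty-second notes.

119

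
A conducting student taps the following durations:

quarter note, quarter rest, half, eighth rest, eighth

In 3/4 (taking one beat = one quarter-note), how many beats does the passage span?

One quarter-note beat = 2 eighth notes.
In eighth notes: quarter note = 2; quarter rest = 2; half = 4; eighth rest = 1; eighth = 1.
Adding: 2 + 2 + 4 + 1 + 1 = 10.
10 ÷ 2 = 5 beats.

5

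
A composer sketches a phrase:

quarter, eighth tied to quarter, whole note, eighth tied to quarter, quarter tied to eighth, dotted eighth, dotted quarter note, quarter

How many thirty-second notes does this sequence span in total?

102

Each duration in thirty-second notes: quarter = 8; eighth tied to quarter (eighth + quarter) = 12; whole note = 32; eighth tied to quarter (eighth + quarter) = 12; quarter tied to eighth (quarter + eighth) = 12; dotted eighth = 6; dotted quarter note = 12; quarter = 8.
Altogether 8 + 12 + 32 + 12 + 12 + 6 + 12 + 8 = 102 thirty-second notes.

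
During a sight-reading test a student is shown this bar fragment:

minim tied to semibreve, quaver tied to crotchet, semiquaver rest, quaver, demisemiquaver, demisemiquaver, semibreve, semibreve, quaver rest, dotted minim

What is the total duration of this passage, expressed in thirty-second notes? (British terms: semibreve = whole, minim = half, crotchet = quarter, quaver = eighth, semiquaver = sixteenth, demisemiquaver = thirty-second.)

Working in thirty-second notes: minim tied to semibreve (minim + semibreve) = 48; quaver tied to crotchet (quaver + crotchet) = 12; semiquaver rest = 2; quaver = 4; demisemiquaver = 1; demisemiquaver = 1; semibreve = 32; semibreve = 32; quaver rest = 4; dotted minim = 24.
Sum: 48 + 12 + 2 + 4 + 1 + 1 + 32 + 32 + 4 + 24 = 160 thirty-second notes.

160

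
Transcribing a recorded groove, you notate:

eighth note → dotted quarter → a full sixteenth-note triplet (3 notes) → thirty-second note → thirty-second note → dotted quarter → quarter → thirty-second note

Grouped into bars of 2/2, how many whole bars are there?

1

One bar of 2/2 = 32 thirty-second notes.
In thirty-second notes: eighth note = 4; dotted quarter = 12; a full sixteenth-note triplet (3 notes) (three triplet sixteenths span one eighth) = 4; thirty-second note = 1; thirty-second note = 1; dotted quarter = 12; quarter = 8; thirty-second note = 1.
Total: 4 + 12 + 4 + 1 + 1 + 12 + 8 + 1 = 43.
43 ÷ 32 = 1 complete bar with 11 left over.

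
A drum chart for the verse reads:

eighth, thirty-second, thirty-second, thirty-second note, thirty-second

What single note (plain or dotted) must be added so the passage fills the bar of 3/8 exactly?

The bar of 3/8 = 12 thirty-second notes.
Express everything in thirty-second notes: eighth = 4; thirty-second = 1; thirty-second = 1; thirty-second note = 1; thirty-second = 1.
Altogether 4 + 1 + 1 + 1 + 1 = 8.
Remaining: 12 − 8 = 4 thirty-second notes, which is a eighth note.

eighth note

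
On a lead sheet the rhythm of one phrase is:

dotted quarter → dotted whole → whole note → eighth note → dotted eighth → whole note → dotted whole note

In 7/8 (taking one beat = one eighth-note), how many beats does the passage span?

One eighth-note beat = 2 sixteenth notes.
Working in sixteenth notes: dotted quarter = 6; dotted whole = 24; whole note = 16; eighth note = 2; dotted eighth = 3; whole note = 16; dotted whole note = 24.
Altogether 6 + 24 + 16 + 2 + 3 + 16 + 24 = 91.
91 ÷ 2 = 45.5 beats.

45.5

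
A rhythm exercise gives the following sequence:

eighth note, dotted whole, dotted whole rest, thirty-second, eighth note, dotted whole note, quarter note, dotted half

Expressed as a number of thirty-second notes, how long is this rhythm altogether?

Express everything in thirty-second notes: eighth note = 4; dotted whole = 48; dotted whole rest = 48; thirty-second = 1; eighth note = 4; dotted whole note = 48; quarter note = 8; dotted half = 24.
Sum: 4 + 48 + 48 + 1 + 4 + 48 + 8 + 24 = 185 thirty-second notes.

185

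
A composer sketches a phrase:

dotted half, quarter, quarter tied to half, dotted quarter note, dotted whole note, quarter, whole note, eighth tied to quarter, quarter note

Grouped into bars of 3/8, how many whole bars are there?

One bar of 3/8 = 3 eighth notes.
Working in eighth notes: dotted half = 6; quarter = 2; quarter tied to half (quarter + half) = 6; dotted quarter note = 3; dotted whole note = 12; quarter = 2; whole note = 8; eighth tied to quarter (eighth + quarter) = 3; quarter note = 2.
Sum: 6 + 2 + 6 + 3 + 12 + 2 + 8 + 3 + 2 = 44.
44 ÷ 3 = 14 complete bars with 2 left over.

14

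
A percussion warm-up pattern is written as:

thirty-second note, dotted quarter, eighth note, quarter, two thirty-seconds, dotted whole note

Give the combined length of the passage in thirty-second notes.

75

Working in thirty-second notes: thirty-second note = 1; dotted quarter = 12; eighth note = 4; quarter = 8; thirty-second = 1; thirty-second = 1; dotted whole note = 48.
Altogether 1 + 12 + 4 + 8 + 1 + 1 + 48 = 75 thirty-second notes.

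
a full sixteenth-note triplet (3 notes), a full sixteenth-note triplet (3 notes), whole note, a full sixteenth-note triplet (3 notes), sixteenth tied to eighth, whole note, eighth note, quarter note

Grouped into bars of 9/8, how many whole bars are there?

2

One bar of 9/8 = 18 sixteenth notes.
Working in sixteenth notes: a full sixteenth-note triplet (3 notes) (three triplet sixteenths span one eighth) = 2; a full sixteenth-note triplet (3 notes) (three triplet sixteenths span one eighth) = 2; whole note = 16; a full sixteenth-note triplet (3 notes) (three triplet sixteenths span one eighth) = 2; sixteenth tied to eighth (sixteenth + eighth) = 3; whole note = 16; eighth note = 2; quarter note = 4.
Adding: 2 + 2 + 16 + 2 + 3 + 16 + 2 + 4 = 47.
47 ÷ 18 = 2 complete bars with 11 left over.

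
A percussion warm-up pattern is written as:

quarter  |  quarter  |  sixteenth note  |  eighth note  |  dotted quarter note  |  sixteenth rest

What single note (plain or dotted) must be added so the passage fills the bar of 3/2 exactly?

dotted quarter note

The bar of 3/2 = 24 sixteenth notes.
Express everything in sixteenth notes: quarter = 4; quarter = 4; sixteenth note = 1; eighth note = 2; dotted quarter note = 6; sixteenth rest = 1.
Adding: 4 + 4 + 1 + 2 + 6 + 1 = 18.
Remaining: 24 − 18 = 6 sixteenth notes, which is a dotted quarter note.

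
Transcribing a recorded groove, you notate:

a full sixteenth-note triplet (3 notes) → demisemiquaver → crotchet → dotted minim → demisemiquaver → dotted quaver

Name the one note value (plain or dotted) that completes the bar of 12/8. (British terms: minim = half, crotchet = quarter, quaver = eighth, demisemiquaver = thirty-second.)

eighth note

The bar of 12/8 = 48 thirty-second notes.
Each duration in thirty-second notes: a full sixteenth-note triplet (3 notes) (three triplet sixteenths span one eighth) = 4; demisemiquaver = 1; crotchet = 8; dotted minim = 24; demisemiquaver = 1; dotted quaver = 6.
Adding: 4 + 1 + 8 + 24 + 1 + 6 = 44.
Remaining: 48 − 44 = 4 thirty-second notes, which is a eighth note.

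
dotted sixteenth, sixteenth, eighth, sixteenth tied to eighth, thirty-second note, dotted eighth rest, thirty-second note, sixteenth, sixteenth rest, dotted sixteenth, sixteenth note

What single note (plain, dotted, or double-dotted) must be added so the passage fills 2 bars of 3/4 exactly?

half note

2 bars of 3/4 = 48 thirty-second notes.
Convert each value to thirty-second notes: dotted sixteenth = 3; sixteenth = 2; eighth = 4; sixteenth tied to eighth (sixteenth + eighth) = 6; thirty-second note = 1; dotted eighth rest = 6; thirty-second note = 1; sixteenth = 2; sixteenth rest = 2; dotted sixteenth = 3; sixteenth note = 2.
Adding: 3 + 2 + 4 + 6 + 1 + 6 + 1 + 2 + 2 + 3 + 2 = 32.
Remaining: 48 − 32 = 16 thirty-second notes, which is a half note.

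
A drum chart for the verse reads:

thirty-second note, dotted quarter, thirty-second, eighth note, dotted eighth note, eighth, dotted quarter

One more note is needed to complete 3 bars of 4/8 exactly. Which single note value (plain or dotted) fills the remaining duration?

quarter note

3 bars of 4/8 = 48 thirty-second notes.
Express everything in thirty-second notes: thirty-second note = 1; dotted quarter = 12; thirty-second = 1; eighth note = 4; dotted eighth note = 6; eighth = 4; dotted quarter = 12.
Total: 1 + 12 + 1 + 4 + 6 + 4 + 12 = 40.
Remaining: 48 − 40 = 8 thirty-second notes, which is a quarter note.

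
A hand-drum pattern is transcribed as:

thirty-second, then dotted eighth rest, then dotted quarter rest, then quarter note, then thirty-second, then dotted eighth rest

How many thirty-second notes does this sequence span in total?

34

In thirty-second notes: thirty-second = 1; dotted eighth rest = 6; dotted quarter rest = 12; quarter note = 8; thirty-second = 1; dotted eighth rest = 6.
Altogether 1 + 6 + 12 + 8 + 1 + 6 = 34 thirty-second notes.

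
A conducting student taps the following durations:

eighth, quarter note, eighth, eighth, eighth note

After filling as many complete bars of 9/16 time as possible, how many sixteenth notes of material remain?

3

One bar of 9/16 = 9 sixteenth notes.
Express everything in sixteenth notes: eighth = 2; quarter note = 4; eighth = 2; eighth = 2; eighth note = 2.
Total: 2 + 4 + 2 + 2 + 2 = 12.
12 ÷ 9 = 1 complete bar with 3 sixteenth notes remaining.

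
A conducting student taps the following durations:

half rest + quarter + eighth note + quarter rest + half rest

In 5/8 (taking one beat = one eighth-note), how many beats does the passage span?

13

One eighth-note beat = 2 sixteenth notes.
Convert each value to sixteenth notes: half rest = 8; quarter = 4; eighth note = 2; quarter rest = 4; half rest = 8.
Total: 8 + 4 + 2 + 4 + 8 = 26.
26 ÷ 2 = 13 beats.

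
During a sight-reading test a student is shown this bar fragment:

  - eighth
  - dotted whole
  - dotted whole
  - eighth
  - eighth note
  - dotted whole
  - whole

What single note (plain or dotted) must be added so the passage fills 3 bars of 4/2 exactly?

eighth note

3 bars of 4/2 = 48 eighth notes.
Each duration in eighth notes: eighth = 1; dotted whole = 12; dotted whole = 12; eighth = 1; eighth note = 1; dotted whole = 12; whole = 8.
Adding: 1 + 12 + 12 + 1 + 1 + 12 + 8 = 47.
Remaining: 48 − 47 = 1 eighth note, which is a eighth note.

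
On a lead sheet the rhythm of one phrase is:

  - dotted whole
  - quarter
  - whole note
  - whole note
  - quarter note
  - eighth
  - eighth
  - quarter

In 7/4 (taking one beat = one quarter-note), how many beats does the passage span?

18

One quarter-note beat = 2 eighth notes.
Convert each value to eighth notes: dotted whole = 12; quarter = 2; whole note = 8; whole note = 8; quarter note = 2; eighth = 1; eighth = 1; quarter = 2.
Altogether 12 + 2 + 8 + 8 + 2 + 1 + 1 + 2 = 36.
36 ÷ 2 = 18 beats.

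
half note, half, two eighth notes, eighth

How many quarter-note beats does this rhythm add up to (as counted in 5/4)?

5.5

One quarter-note beat = 2 eighth notes.
Convert each value to eighth notes: half note = 4; half = 4; eighth note = 1; eighth note = 1; eighth = 1.
Total: 4 + 4 + 1 + 1 + 1 = 11.
11 ÷ 2 = 5.5 beats.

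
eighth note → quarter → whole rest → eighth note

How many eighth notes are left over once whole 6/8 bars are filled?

0

One bar of 6/8 = 6 eighth notes.
Working in eighth notes: eighth note = 1; quarter = 2; whole rest = 8; eighth note = 1.
Total: 1 + 2 + 8 + 1 = 12.
12 ÷ 6 = 2 complete bars with 0 eighth notes remaining.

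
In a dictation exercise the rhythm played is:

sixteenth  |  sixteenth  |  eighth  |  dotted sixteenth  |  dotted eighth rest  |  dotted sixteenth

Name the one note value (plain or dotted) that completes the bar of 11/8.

dotted half note

The bar of 11/8 = 44 thirty-second notes.
Working in thirty-second notes: sixteenth = 2; sixteenth = 2; eighth = 4; dotted sixteenth = 3; dotted eighth rest = 6; dotted sixteenth = 3.
Sum: 2 + 2 + 4 + 3 + 6 + 3 = 20.
Remaining: 44 − 20 = 24 thirty-second notes, which is a dotted half note.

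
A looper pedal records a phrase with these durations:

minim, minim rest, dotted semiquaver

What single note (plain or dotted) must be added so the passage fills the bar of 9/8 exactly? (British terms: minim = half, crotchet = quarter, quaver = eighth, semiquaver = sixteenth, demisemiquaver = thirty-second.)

thirty-second note

The bar of 9/8 = 36 thirty-second notes.
Express everything in thirty-second notes: minim = 16; minim rest = 16; dotted semiquaver = 3.
Altogether 16 + 16 + 3 = 35.
Remaining: 36 − 35 = 1 thirty-second note, which is a thirty-second note.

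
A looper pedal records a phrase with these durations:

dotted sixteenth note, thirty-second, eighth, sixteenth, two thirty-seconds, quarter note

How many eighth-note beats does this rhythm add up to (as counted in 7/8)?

One eighth-note beat = 4 thirty-second notes.
Each duration in thirty-second notes: dotted sixteenth note = 3; thirty-second = 1; eighth = 4; sixteenth = 2; thirty-second = 1; thirty-second = 1; quarter note = 8.
Sum: 3 + 1 + 4 + 2 + 1 + 1 + 8 = 20.
20 ÷ 4 = 5 beats.

5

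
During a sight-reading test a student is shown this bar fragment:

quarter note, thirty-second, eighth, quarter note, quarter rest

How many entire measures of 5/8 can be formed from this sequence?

One bar of 5/8 = 20 thirty-second notes.
Working in thirty-second notes: quarter note = 8; thirty-second = 1; eighth = 4; quarter note = 8; quarter rest = 8.
Total: 8 + 1 + 4 + 8 + 8 = 29.
29 ÷ 20 = 1 complete bar with 9 left over.

1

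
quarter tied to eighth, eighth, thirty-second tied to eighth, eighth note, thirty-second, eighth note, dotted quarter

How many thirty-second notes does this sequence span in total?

Convert each value to thirty-second notes: quarter tied to eighth (quarter + eighth) = 12; eighth = 4; thirty-second tied to eighth (thirty-second + eighth) = 5; eighth note = 4; thirty-second = 1; eighth note = 4; dotted quarter = 12.
Total: 12 + 4 + 5 + 4 + 1 + 4 + 12 = 42 thirty-second notes.

42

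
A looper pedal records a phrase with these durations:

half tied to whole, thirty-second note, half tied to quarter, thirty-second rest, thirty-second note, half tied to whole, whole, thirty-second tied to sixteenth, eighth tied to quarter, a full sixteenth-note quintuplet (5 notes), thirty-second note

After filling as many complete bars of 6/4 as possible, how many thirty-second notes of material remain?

35

One bar of 6/4 = 48 thirty-second notes.
Each duration in thirty-second notes: half tied to whole (half + whole) = 48; thirty-second note = 1; half tied to quarter (half + quarter) = 24; thirty-second rest = 1; thirty-second note = 1; half tied to whole (half + whole) = 48; whole = 32; thirty-second tied to sixteenth (thirty-second + sixteenth) = 3; eighth tied to quarter (eighth + quarter) = 12; a full sixteenth-note quintuplet (5 notes) (five quintuplet sixteenths span one quarter) = 8; thirty-second note = 1.
Total: 48 + 1 + 24 + 1 + 1 + 48 + 32 + 3 + 12 + 8 + 1 = 179.
179 ÷ 48 = 3 complete bars with 35 thirty-second notes remaining.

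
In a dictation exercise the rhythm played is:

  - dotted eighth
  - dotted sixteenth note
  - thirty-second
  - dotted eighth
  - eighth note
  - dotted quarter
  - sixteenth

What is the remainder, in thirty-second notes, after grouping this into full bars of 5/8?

14

One bar of 5/8 = 20 thirty-second notes.
In thirty-second notes: dotted eighth = 6; dotted sixteenth note = 3; thirty-second = 1; dotted eighth = 6; eighth note = 4; dotted quarter = 12; sixteenth = 2.
Total: 6 + 3 + 1 + 6 + 4 + 12 + 2 = 34.
34 ÷ 20 = 1 complete bar with 14 thirty-second notes remaining.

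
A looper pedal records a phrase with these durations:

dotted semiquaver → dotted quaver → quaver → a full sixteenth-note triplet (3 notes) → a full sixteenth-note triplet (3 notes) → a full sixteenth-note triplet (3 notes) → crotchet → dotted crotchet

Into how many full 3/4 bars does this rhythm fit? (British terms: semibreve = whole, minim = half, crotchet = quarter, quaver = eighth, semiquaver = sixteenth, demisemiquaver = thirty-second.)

One bar of 3/4 = 24 thirty-second notes.
Express everything in thirty-second notes: dotted semiquaver = 3; dotted quaver = 6; quaver = 4; a full sixteenth-note triplet (3 notes) (three triplet sixteenths span one eighth) = 4; a full sixteenth-note triplet (3 notes) (three triplet sixteenths span one eighth) = 4; a full sixteenth-note triplet (3 notes) (three triplet sixteenths span one eighth) = 4; crotchet = 8; dotted crotchet = 12.
Altogether 3 + 6 + 4 + 4 + 4 + 4 + 8 + 12 = 45.
45 ÷ 24 = 1 complete bar with 21 left over.

1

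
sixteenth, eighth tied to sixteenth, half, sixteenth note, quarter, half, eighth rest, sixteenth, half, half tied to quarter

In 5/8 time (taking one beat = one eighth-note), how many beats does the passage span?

One eighth-note beat = 2 sixteenth notes.
Each duration in sixteenth notes: sixteenth = 1; eighth tied to sixteenth (eighth + sixteenth) = 3; half = 8; sixteenth note = 1; quarter = 4; half = 8; eighth rest = 2; sixteenth = 1; half = 8; half tied to quarter (half + quarter) = 12.
Adding: 1 + 3 + 8 + 1 + 4 + 8 + 2 + 1 + 8 + 12 = 48.
48 ÷ 2 = 24 beats.

24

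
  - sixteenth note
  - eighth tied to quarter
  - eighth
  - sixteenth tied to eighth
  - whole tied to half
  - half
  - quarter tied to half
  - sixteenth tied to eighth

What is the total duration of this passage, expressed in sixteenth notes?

Convert each value to sixteenth notes: sixteenth note = 1; eighth tied to quarter (eighth + quarter) = 6; eighth = 2; sixteenth tied to eighth (sixteenth + eighth) = 3; whole tied to half (whole + half) = 24; half = 8; quarter tied to half (quarter + half) = 12; sixteenth tied to eighth (sixteenth + eighth) = 3.
Altogether 1 + 6 + 2 + 3 + 24 + 8 + 12 + 3 = 59 sixteenth notes.

59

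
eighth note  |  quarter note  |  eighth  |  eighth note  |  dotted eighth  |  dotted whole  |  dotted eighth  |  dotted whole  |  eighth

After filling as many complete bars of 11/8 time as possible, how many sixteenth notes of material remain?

One bar of 11/8 = 22 sixteenth notes.
Working in sixteenth notes: eighth note = 2; quarter note = 4; eighth = 2; eighth note = 2; dotted eighth = 3; dotted whole = 24; dotted eighth = 3; dotted whole = 24; eighth = 2.
Total: 2 + 4 + 2 + 2 + 3 + 24 + 3 + 24 + 2 = 66.
66 ÷ 22 = 3 complete bars with 0 sixteenth notes remaining.

0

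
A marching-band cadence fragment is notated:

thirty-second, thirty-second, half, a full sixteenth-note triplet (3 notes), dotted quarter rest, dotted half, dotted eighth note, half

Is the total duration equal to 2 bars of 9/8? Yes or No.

One bar of 9/8 = 36 thirty-second notes, so 2 bars = 72.
Each duration in thirty-second notes: thirty-second = 1; thirty-second = 1; half = 16; a full sixteenth-note triplet (3 notes) (three triplet sixteenths span one eighth) = 4; dotted quarter rest = 12; dotted half = 24; dotted eighth note = 6; half = 16.
Sum: 1 + 1 + 16 + 4 + 12 + 24 + 6 + 16 = 80.
80 exceeds 72, so the answer is No.

No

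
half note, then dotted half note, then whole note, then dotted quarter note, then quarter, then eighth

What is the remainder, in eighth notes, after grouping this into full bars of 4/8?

0

One bar of 4/8 = 4 eighth notes.
Convert each value to eighth notes: half note = 4; dotted half note = 6; whole note = 8; dotted quarter note = 3; quarter = 2; eighth = 1.
Total: 4 + 6 + 8 + 3 + 2 + 1 = 24.
24 ÷ 4 = 6 complete bars with 0 eighth notes remaining.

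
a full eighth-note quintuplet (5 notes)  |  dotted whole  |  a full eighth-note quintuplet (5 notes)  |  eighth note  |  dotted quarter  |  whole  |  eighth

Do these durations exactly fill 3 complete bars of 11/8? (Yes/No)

One bar of 11/8 = 11 eighth notes, so 3 bars = 33.
Each duration in eighth notes: a full eighth-note quintuplet (5 notes) (five quintuplet eighths span one half) = 4; dotted whole = 12; a full eighth-note quintuplet (5 notes) (five quintuplet eighths span one half) = 4; eighth note = 1; dotted quarter = 3; whole = 8; eighth = 1.
Total: 4 + 12 + 4 + 1 + 3 + 8 + 1 = 33.
33 equals 33, so the answer is Yes.

Yes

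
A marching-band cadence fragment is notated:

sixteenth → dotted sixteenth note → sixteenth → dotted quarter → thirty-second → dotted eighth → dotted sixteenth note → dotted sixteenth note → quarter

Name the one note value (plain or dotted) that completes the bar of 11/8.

eighth note

The bar of 11/8 = 44 thirty-second notes.
Working in thirty-second notes: sixteenth = 2; dotted sixteenth note = 3; sixteenth = 2; dotted quarter = 12; thirty-second = 1; dotted eighth = 6; dotted sixteenth note = 3; dotted sixteenth note = 3; quarter = 8.
Total: 2 + 3 + 2 + 12 + 1 + 6 + 3 + 3 + 8 = 40.
Remaining: 44 − 40 = 4 thirty-second notes, which is a eighth note.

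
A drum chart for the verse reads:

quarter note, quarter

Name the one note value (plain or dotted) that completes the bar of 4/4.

The bar of 4/4 = 4 quarter notes.
Each duration in quarter notes: quarter note = 1; quarter = 1.
Sum: 1 + 1 = 2.
Remaining: 4 − 2 = 2 quarter notes, which is a half note.

half note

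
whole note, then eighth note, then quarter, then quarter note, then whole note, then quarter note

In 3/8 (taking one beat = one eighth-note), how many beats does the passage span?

23

One eighth-note beat = 2 sixteenth notes.
Convert each value to sixteenth notes: whole note = 16; eighth note = 2; quarter = 4; quarter note = 4; whole note = 16; quarter note = 4.
Sum: 16 + 2 + 4 + 4 + 16 + 4 = 46.
46 ÷ 2 = 23 beats.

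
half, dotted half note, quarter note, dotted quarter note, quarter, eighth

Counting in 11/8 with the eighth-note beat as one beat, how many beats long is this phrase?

One eighth-note beat = 2 sixteenth notes.
In sixteenth notes: half = 8; dotted half note = 12; quarter note = 4; dotted quarter note = 6; quarter = 4; eighth = 2.
Altogether 8 + 12 + 4 + 6 + 4 + 2 = 36.
36 ÷ 2 = 18 beats.

18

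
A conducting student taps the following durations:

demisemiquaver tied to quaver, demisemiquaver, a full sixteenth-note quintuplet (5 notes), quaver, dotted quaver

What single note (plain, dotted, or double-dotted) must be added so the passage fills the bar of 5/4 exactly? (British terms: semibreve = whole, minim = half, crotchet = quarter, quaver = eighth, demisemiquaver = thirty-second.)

The bar of 5/4 = 40 thirty-second notes.
Express everything in thirty-second notes: demisemiquaver tied to quaver (demisemiquaver + quaver) = 5; demisemiquaver = 1; a full sixteenth-note quintuplet (5 notes) (five quintuplet sixteenths span one quarter) = 8; quaver = 4; dotted quaver = 6.
Altogether 5 + 1 + 8 + 4 + 6 = 24.
Remaining: 40 − 24 = 16 thirty-second notes, which is a half note.

half note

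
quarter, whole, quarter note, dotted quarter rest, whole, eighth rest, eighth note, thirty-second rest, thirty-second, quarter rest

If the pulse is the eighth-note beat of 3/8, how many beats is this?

One eighth-note beat = 4 thirty-second notes.
Each duration in thirty-second notes: quarter = 8; whole = 32; quarter note = 8; dotted quarter rest = 12; whole = 32; eighth rest = 4; eighth note = 4; thirty-second rest = 1; thirty-second = 1; quarter rest = 8.
Total: 8 + 32 + 8 + 12 + 32 + 4 + 4 + 1 + 1 + 8 = 110.
110 ÷ 4 = 27.5 beats.

27.5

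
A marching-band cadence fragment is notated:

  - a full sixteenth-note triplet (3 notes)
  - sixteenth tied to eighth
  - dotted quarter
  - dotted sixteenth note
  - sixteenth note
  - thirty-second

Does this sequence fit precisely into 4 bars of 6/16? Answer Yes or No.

No

One bar of 6/16 = 12 thirty-second notes, so 4 bars = 48.
Working in thirty-second notes: a full sixteenth-note triplet (3 notes) (three triplet sixteenths span one eighth) = 4; sixteenth tied to eighth (sixteenth + eighth) = 6; dotted quarter = 12; dotted sixteenth note = 3; sixteenth note = 2; thirty-second = 1.
Altogether 4 + 6 + 12 + 3 + 2 + 1 = 28.
28 falls short of 48, so the answer is No.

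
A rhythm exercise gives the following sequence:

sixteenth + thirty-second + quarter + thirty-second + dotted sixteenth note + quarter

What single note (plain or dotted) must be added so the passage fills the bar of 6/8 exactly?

thirty-second note

The bar of 6/8 = 24 thirty-second notes.
Working in thirty-second notes: sixteenth = 2; thirty-second = 1; quarter = 8; thirty-second = 1; dotted sixteenth note = 3; quarter = 8.
Adding: 2 + 1 + 8 + 1 + 3 + 8 = 23.
Remaining: 24 − 23 = 1 thirty-second note, which is a thirty-second note.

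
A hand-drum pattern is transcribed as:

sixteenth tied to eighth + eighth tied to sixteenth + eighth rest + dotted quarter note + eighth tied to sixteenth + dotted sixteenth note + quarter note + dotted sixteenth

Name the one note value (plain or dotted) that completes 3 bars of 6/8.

3 bars of 6/8 = 72 thirty-second notes.
Working in thirty-second notes: sixteenth tied to eighth (sixteenth + eighth) = 6; eighth tied to sixteenth (eighth + sixteenth) = 6; eighth rest = 4; dotted quarter note = 12; eighth tied to sixteenth (eighth + sixteenth) = 6; dotted sixteenth note = 3; quarter note = 8; dotted sixteenth = 3.
Total: 6 + 6 + 4 + 12 + 6 + 3 + 8 + 3 = 48.
Remaining: 72 − 48 = 24 thirty-second notes, which is a dotted half note.

dotted half note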